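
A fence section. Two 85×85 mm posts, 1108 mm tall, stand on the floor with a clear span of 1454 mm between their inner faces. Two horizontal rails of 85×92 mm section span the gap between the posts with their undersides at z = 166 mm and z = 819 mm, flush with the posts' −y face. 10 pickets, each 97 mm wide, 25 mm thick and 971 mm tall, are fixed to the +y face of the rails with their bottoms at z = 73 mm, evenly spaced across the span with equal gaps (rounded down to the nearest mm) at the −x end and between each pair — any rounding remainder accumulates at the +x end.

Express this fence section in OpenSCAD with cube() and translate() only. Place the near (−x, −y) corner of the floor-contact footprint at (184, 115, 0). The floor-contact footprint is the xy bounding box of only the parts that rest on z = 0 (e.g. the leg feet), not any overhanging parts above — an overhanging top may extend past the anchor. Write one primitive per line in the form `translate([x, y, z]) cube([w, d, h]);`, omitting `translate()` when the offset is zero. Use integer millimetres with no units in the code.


translate([184, 115, 0]) cube([85, 85, 1108]);
translate([1723, 115, 0]) cube([85, 85, 1108]);
translate([269, 115, 166]) cube([1454, 85, 92]);
translate([269, 115, 819]) cube([1454, 85, 92]);
translate([313, 200, 73]) cube([97, 25, 971]);
translate([454, 200, 73]) cube([97, 25, 971]);
translate([595, 200, 73]) cube([97, 25, 971]);
translate([736, 200, 73]) cube([97, 25, 971]);
translate([877, 200, 73]) cube([97, 25, 971]);
translate([1018, 200, 73]) cube([97, 25, 971]);
translate([1159, 200, 73]) cube([97, 25, 971]);
translate([1300, 200, 73]) cube([97, 25, 971]);
translate([1441, 200, 73]) cube([97, 25, 971]);
translate([1582, 200, 73]) cube([97, 25, 971]);


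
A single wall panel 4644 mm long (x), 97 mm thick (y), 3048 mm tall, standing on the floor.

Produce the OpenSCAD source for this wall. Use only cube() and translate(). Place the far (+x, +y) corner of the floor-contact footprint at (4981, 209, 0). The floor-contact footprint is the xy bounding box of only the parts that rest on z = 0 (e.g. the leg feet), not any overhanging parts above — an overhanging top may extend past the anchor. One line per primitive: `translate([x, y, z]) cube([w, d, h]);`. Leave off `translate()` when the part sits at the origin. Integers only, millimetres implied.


translate([337, 112, 0]) cube([4644, 97, 3048]);


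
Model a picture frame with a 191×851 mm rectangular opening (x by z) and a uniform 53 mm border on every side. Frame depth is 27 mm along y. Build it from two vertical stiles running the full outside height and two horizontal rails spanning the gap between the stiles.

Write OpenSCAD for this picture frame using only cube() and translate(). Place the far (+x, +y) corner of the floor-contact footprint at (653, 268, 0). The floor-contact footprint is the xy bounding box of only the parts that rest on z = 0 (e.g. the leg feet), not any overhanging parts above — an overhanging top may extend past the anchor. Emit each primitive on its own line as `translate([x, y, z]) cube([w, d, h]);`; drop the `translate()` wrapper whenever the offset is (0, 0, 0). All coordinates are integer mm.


translate([356, 241, 0]) cube([53, 27, 957]);
translate([600, 241, 0]) cube([53, 27, 957]);
translate([409, 241, 0]) cube([191, 27, 53]);
translate([409, 241, 904]) cube([191, 27, 53]);


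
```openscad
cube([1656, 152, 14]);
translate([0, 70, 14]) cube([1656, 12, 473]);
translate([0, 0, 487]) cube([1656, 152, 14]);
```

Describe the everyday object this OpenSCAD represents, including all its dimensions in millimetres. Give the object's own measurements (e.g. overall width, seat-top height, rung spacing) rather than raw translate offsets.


An I-beam lying along x, 1656 mm long. Overall section height 501 mm. Two flanges 152 mm wide (y) and 14 mm thick, one on the floor and one at the top; a web 12 mm thick runs between them, centred on the flange width.


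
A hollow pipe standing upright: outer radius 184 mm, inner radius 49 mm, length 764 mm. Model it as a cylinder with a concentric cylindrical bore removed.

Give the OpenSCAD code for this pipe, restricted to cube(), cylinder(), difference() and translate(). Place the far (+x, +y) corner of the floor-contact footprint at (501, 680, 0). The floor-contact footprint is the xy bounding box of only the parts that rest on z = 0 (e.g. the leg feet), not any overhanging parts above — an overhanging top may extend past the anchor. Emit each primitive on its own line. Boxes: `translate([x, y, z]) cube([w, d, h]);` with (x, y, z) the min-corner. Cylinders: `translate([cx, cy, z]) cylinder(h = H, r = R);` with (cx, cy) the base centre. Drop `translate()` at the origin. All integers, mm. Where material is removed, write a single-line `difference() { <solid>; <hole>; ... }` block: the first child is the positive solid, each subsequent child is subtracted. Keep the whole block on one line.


difference() { translate([317, 496, 0]) cylinder(h = 764, r = 184); translate([317, 496, 0]) cylinder(h = 764, r = 49); }


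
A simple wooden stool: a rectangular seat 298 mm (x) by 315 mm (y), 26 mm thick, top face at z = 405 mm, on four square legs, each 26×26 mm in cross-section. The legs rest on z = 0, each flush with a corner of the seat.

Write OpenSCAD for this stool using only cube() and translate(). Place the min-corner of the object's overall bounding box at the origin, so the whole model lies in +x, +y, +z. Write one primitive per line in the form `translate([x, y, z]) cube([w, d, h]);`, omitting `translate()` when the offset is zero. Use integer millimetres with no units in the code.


translate([0, 0, 379]) cube([298, 315, 26]);
cube([26, 26, 379]);
translate([272, 0, 0]) cube([26, 26, 379]);
translate([0, 289, 0]) cube([26, 26, 379]);
translate([272, 289, 0]) cube([26, 26, 379]);


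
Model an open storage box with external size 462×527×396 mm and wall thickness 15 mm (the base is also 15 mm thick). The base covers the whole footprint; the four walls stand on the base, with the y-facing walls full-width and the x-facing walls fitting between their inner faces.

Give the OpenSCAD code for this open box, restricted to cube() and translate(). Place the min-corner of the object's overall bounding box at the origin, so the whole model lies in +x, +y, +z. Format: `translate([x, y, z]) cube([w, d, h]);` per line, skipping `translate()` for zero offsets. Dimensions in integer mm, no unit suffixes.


cube([462, 527, 15]);
translate([0, 0, 15]) cube([462, 15, 381]);
translate([0, 512, 15]) cube([462, 15, 381]);
translate([0, 15, 15]) cube([15, 497, 381]);
translate([447, 15, 15]) cube([15, 497, 381]);


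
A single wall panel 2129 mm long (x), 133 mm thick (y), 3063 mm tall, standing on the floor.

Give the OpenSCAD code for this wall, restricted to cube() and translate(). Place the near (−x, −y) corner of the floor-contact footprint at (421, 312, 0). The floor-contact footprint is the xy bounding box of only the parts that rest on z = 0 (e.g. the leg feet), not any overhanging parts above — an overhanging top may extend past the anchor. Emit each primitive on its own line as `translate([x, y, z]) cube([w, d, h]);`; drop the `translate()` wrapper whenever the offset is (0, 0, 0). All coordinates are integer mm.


translate([421, 312, 0]) cube([2129, 133, 3063]);


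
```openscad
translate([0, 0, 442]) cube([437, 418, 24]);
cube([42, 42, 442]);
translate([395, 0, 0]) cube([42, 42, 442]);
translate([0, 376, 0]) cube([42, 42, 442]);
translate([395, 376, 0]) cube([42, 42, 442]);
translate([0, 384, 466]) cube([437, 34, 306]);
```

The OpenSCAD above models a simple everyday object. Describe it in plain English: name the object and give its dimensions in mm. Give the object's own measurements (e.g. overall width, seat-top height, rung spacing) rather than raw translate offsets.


A chair. The seat is a 437×418×24 mm slab with its top at z = 466 mm, on four 42×42 mm corner legs (flush with the seat edges, standing on z = 0). A flat backrest 34 mm thick, 306 mm tall, spans the full seat width and rises from the seat top along its +y edge, rear face flush with the rear of the seat.


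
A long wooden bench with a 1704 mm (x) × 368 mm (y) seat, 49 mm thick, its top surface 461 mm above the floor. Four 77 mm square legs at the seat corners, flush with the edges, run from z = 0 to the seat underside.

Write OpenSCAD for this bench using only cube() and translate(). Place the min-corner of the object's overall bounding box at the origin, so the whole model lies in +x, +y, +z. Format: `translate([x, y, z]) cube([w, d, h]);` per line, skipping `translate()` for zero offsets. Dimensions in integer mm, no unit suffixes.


translate([0, 0, 412]) cube([1704, 368, 49]);
cube([77, 77, 412]);
translate([0, 291, 0]) cube([77, 77, 412]);
translate([1627, 0, 0]) cube([77, 77, 412]);
translate([1627, 291, 0]) cube([77, 77, 412]);


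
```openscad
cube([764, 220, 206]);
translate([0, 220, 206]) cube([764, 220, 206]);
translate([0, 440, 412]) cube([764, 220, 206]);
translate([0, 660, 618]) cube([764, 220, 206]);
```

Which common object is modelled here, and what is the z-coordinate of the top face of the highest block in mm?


A staircase. The total rise is 824 mm.

4 identical blocks, each offset up and back from the previous — a staircase. Each step is 206 mm tall and there are 4 of them, so the total rise is 4 × 206 = 824 mm.


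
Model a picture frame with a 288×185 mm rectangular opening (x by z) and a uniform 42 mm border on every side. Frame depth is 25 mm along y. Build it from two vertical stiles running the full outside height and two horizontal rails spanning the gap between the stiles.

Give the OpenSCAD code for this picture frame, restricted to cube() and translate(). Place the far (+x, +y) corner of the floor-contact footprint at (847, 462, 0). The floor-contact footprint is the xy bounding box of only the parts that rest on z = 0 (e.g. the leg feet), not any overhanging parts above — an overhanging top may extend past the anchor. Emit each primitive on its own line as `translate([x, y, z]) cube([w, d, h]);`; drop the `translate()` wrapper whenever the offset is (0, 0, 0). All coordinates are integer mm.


translate([475, 437, 0]) cube([42, 25, 269]);
translate([805, 437, 0]) cube([42, 25, 269]);
translate([517, 437, 0]) cube([288, 25, 42]);
translate([517, 437, 227]) cube([288, 25, 42]);


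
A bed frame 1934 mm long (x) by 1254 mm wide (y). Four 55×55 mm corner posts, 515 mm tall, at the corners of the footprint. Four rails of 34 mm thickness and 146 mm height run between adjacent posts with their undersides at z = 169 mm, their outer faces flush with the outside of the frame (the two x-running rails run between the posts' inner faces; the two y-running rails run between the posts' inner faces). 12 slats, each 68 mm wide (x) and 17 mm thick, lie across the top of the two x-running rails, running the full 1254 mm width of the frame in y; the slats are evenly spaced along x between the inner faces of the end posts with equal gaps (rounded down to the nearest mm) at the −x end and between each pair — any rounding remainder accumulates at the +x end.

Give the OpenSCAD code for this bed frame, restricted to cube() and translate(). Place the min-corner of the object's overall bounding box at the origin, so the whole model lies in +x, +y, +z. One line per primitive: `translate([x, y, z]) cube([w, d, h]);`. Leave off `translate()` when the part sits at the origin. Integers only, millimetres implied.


// slat z = rail_z + rail_h = 169 + 146 = 315
// slat gap = ⌊(1824 − 12·68) / 13⌋ = 77
cube([55, 55, 515]);
translate([0, 1199, 0]) cube([55, 55, 515]);
translate([1879, 0, 0]) cube([55, 55, 515]);
translate([1879, 1199, 0]) cube([55, 55, 515]);
translate([55, 0, 169]) cube([1824, 34, 146]);
translate([55, 1220, 169]) cube([1824, 34, 146]);
translate([0, 55, 169]) cube([34, 1144, 146]);
translate([1900, 55, 169]) cube([34, 1144, 146]);
translate([132, 0, 315]) cube([68, 1254, 17]);
translate([277, 0, 315]) cube([68, 1254, 17]);
translate([422, 0, 315]) cube([68, 1254, 17]);
translate([567, 0, 315]) cube([68, 1254, 17]);
translate([712, 0, 315]) cube([68, 1254, 17]);
translate([857, 0, 315]) cube([68, 1254, 17]);
translate([1002, 0, 315]) cube([68, 1254, 17]);
translate([1147, 0, 315]) cube([68, 1254, 17]);
translate([1292, 0, 315]) cube([68, 1254, 17]);
translate([1437, 0, 315]) cube([68, 1254, 17]);
translate([1582, 0, 315]) cube([68, 1254, 17]);
translate([1727, 0, 315]) cube([68, 1254, 17]);


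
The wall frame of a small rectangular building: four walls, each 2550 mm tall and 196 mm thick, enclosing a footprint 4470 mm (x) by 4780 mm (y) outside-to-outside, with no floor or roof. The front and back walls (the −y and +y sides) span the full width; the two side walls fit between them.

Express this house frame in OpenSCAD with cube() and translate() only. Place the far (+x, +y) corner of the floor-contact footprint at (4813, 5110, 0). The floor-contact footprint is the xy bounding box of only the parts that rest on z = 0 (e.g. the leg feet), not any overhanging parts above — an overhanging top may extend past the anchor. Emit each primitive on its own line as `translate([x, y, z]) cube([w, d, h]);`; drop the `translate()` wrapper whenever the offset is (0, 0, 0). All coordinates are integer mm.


translate([343, 330, 0]) cube([4470, 196, 2550]);
translate([343, 4914, 0]) cube([4470, 196, 2550]);
translate([343, 526, 0]) cube([196, 4388, 2550]);
translate([4617, 526, 0]) cube([196, 4388, 2550]);


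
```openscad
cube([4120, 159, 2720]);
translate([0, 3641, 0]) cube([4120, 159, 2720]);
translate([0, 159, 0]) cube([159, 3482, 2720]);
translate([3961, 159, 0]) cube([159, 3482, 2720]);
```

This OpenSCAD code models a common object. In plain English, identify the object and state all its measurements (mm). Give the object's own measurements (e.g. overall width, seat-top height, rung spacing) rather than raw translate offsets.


The wall frame of a small rectangular building: four walls, each 2720 mm tall and 159 mm thick, enclosing a footprint 4120 mm (x) by 3800 mm (y) outside-to-outside, with no floor or roof. The front and back walls (the −y and +y sides) span the full width; the two side walls fit between them.


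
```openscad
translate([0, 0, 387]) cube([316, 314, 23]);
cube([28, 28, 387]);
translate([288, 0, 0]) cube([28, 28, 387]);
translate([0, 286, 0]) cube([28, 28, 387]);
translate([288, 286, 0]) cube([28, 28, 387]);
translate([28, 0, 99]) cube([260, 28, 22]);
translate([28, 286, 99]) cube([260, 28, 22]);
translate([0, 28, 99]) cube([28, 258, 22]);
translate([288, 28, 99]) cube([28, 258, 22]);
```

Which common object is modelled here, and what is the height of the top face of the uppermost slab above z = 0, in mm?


A stool. The seat height is 410 mm.

A 316×314×23 slab at z = 387 on four corner posts — a stool. The seat top is 387 + 23 = 410 mm.


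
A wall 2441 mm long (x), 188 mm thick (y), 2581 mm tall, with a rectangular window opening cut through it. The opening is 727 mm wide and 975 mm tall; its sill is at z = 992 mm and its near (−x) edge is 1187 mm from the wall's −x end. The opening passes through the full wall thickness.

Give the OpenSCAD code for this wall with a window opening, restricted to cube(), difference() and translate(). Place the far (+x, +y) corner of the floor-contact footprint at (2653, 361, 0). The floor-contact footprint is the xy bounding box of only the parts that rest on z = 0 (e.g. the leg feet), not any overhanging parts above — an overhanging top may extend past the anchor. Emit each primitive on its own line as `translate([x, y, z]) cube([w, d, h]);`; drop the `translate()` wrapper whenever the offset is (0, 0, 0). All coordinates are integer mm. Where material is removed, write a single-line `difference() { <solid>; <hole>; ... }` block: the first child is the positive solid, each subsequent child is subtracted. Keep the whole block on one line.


difference() { translate([212, 173, 0]) cube([2441, 188, 2581]); translate([1399, 173, 992]) cube([727, 188, 975]); }


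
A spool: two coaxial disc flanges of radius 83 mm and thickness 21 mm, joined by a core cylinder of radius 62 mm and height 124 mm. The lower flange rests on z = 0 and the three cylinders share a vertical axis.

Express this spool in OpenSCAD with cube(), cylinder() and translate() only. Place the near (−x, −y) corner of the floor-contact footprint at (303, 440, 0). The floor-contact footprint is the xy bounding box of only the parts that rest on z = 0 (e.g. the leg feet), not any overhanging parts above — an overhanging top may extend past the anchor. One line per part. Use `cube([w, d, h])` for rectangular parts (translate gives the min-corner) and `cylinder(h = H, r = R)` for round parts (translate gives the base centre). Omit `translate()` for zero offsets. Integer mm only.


translate([386, 523, 0]) cylinder(h = 21, r = 83);
translate([386, 523, 21]) cylinder(h = 124, r = 62);
translate([386, 523, 145]) cylinder(h = 21, r = 83);


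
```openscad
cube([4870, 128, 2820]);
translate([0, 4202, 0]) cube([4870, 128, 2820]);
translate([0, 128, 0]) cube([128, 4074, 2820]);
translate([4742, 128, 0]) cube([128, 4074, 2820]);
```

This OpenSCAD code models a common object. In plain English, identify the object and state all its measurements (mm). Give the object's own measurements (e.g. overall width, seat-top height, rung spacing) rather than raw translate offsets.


The wall frame of a small rectangular building: four walls, each 2820 mm tall and 128 mm thick, enclosing a footprint 4870 mm (x) by 4330 mm (y) outside-to-outside, with no floor or roof. The front and back walls (the −y and +y sides) span the full width; the two side walls fit between them.


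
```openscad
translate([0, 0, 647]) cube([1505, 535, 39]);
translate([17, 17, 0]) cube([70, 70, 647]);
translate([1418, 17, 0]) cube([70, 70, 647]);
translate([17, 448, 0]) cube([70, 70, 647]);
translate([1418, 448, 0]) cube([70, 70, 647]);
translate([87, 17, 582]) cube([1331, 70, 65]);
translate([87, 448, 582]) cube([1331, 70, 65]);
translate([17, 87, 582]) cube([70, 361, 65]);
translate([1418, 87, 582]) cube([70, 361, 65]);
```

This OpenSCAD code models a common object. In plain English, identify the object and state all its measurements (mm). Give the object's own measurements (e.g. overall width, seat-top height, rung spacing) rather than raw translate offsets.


A table: top 1505 mm (x) × 535 mm (y), 39 mm thick, upper face at z = 686 mm, on four 70×70 mm square legs, each inset 17 mm from the nearest pair of top edges from z = 0 to the bottom of the top. Four apron rails, 70 mm thick and 65 mm tall, run between adjacent legs with their top edges flush with the underside of the top and their outer faces flush with the legs' outer faces.


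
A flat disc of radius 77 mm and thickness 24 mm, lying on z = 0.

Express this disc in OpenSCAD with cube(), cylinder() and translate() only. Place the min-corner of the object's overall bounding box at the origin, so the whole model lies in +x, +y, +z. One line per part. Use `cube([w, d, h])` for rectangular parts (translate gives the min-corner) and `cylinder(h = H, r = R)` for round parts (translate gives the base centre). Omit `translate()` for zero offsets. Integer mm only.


translate([77, 77, 0]) cylinder(h = 24, r = 77);


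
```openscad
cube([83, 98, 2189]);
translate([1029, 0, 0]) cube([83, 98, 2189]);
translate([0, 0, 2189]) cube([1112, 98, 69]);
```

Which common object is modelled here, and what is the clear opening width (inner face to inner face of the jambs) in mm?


A door frame. The clear opening width is 946 mm.

Two 2189 mm tall posts with a header on top — a door frame. The left jamb is 83 mm wide at x = 0; the right jamb starts at x = 1029. The clear opening is 1029 − 83 = 946 mm.


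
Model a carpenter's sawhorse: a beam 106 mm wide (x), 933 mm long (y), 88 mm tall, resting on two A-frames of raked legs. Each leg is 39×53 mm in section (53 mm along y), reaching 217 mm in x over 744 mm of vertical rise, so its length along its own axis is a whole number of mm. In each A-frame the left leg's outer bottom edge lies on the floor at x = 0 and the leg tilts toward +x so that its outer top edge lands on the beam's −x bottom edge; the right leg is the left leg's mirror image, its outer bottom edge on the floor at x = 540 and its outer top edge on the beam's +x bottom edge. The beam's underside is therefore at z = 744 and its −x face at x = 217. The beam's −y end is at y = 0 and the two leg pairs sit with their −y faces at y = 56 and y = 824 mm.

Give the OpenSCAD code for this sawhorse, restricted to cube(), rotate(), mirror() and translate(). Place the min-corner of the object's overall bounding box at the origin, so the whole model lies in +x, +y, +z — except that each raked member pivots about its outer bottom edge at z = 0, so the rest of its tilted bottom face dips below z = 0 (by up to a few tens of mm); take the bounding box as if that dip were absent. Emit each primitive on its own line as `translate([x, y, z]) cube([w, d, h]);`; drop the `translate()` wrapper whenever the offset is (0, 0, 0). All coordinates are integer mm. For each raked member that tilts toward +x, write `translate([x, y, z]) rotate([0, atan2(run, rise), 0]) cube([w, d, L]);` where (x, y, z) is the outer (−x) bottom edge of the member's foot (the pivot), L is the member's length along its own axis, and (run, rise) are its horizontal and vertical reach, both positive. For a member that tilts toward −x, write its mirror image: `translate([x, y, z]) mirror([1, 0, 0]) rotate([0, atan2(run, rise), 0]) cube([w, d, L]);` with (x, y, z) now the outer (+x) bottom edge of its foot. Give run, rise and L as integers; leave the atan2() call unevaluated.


translate([217, 0, 744]) cube([106, 933, 88]);
translate([0, 56, 0]) rotate([0, atan2(217, 744), 0]) cube([39, 53, 775]);
translate([540, 56, 0]) mirror([1, 0, 0]) rotate([0, atan2(217, 744), 0]) cube([39, 53, 775]);
translate([0, 824, 0]) rotate([0, atan2(217, 744), 0]) cube([39, 53, 775]);
translate([540, 824, 0]) mirror([1, 0, 0]) rotate([0, atan2(217, 744), 0]) cube([39, 53, 775]);


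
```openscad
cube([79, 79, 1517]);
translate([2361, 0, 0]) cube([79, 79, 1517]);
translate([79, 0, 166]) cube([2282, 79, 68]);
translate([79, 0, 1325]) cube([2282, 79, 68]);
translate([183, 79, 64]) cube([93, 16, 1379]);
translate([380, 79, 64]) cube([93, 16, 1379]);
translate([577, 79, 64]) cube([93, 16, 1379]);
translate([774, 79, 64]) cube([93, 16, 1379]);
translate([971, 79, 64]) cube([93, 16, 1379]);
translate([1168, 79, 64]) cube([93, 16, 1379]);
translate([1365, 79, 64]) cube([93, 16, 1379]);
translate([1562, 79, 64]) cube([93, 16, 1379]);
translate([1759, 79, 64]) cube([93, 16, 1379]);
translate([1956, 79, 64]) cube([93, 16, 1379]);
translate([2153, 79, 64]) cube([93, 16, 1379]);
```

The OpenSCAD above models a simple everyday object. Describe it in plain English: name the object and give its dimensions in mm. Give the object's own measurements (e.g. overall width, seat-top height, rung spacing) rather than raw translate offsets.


A fence section. Two 79×79 mm posts, 1517 mm tall, stand on the floor with a clear span of 2282 mm between their inner faces. Two horizontal rails of 79×68 mm section span the gap between the posts with their undersides at z = 166 mm and z = 1325 mm, flush with the posts' −y face. 11 pickets, each 93 mm wide, 16 mm thick and 1379 mm tall, are fixed to the +y face of the rails with their bottoms at z = 64 mm, spaced across the span with a 104 mm gap after the −x post and between neighbouring pickets, with 115 mm left before the +x post.


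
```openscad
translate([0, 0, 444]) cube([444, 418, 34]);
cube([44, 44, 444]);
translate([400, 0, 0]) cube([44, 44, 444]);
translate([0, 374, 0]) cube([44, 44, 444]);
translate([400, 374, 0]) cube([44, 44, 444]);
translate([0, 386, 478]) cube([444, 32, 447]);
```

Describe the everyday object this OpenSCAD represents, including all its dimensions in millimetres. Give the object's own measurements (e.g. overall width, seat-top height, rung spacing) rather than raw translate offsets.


A chair. The seat is a 444×418×34 mm slab with its top at z = 478 mm, on four 44×44 mm corner legs (flush with the seat edges, standing on z = 0). A flat backrest 32 mm thick, 447 mm tall, spans the full seat width and rises from the seat top along its +y edge, rear face flush with the rear of the seat.


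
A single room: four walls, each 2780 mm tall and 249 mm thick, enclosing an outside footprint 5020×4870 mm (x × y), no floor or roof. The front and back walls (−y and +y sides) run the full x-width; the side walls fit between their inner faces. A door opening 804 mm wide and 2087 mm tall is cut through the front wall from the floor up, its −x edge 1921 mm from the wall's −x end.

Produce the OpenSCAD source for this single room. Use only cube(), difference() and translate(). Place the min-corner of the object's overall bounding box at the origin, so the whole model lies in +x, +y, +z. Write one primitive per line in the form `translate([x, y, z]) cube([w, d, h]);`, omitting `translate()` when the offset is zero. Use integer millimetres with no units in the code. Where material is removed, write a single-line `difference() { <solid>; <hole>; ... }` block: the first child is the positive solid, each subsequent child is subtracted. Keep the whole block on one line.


difference() { cube([5020, 249, 2780]); translate([1921, 0, 0]) cube([804, 249, 2087]); }
translate([0, 4621, 0]) cube([5020, 249, 2780]);
translate([0, 249, 0]) cube([249, 4372, 2780]);
translate([4771, 249, 0]) cube([249, 4372, 2780]);


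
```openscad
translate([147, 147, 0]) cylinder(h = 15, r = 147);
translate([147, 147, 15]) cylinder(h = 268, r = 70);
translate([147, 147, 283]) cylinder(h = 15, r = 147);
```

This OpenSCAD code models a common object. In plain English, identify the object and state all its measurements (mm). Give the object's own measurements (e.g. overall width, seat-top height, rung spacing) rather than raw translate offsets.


A spool: two coaxial disc flanges of radius 147 mm and thickness 15 mm, joined by a core cylinder of radius 70 mm and height 268 mm. The lower flange rests on z = 0 and the three cylinders share a vertical axis.


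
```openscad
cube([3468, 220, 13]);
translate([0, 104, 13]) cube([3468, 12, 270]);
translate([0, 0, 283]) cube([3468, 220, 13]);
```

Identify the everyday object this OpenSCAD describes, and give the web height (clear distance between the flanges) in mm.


An I-beam. The web height is 270 mm.

Two wide flanges with a thin centred web — an I-beam. Overall 296 mm minus two 13 mm flanges gives a web of 296 − 2·13 = 270 mm.


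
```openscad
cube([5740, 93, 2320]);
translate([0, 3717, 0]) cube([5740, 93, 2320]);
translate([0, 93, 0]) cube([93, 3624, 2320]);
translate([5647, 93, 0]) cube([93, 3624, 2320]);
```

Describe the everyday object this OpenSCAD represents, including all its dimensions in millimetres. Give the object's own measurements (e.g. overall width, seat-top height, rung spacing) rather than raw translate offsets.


The wall frame of a small rectangular building: four walls, each 2320 mm tall and 93 mm thick, enclosing a footprint 5740 mm (x) by 3810 mm (y) outside-to-outside, with no floor or roof. The front and back walls (the −y and +y sides) span the full width; the two side walls fit between them.


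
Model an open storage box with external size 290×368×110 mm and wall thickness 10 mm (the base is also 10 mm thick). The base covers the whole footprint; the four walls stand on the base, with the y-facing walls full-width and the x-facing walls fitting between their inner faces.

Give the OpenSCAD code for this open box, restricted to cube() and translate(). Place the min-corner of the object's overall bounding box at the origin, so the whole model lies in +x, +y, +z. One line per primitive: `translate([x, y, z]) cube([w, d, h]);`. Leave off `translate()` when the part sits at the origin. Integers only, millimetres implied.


cube([290, 368, 10]);
translate([0, 0, 10]) cube([290, 10, 100]);
translate([0, 358, 10]) cube([290, 10, 100]);
translate([0, 10, 10]) cube([10, 348, 100]);
translate([280, 10, 10]) cube([10, 348, 100]);


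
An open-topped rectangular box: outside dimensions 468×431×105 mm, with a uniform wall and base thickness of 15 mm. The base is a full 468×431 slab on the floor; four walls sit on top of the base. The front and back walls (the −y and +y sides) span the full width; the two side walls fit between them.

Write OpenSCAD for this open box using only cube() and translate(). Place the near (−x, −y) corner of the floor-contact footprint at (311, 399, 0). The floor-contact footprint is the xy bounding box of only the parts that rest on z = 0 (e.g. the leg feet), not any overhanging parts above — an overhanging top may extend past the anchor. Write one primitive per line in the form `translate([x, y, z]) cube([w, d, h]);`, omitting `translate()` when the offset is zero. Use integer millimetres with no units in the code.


translate([311, 399, 0]) cube([468, 431, 15]);
translate([311, 399, 15]) cube([468, 15, 90]);
translate([311, 815, 15]) cube([468, 15, 90]);
translate([311, 414, 15]) cube([15, 401, 90]);
translate([764, 414, 15]) cube([15, 401, 90]);


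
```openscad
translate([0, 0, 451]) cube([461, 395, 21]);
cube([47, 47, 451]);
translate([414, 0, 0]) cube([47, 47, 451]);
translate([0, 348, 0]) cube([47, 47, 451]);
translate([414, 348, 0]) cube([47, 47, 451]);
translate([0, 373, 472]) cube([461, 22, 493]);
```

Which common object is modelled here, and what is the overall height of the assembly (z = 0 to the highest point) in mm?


A chair. The overall height is 965 mm.

A slab on four corner posts with a tall panel at the back — a chair. The seat slab sits at z = 451 with thickness 21, and the 493 mm backrest starts at the seat top, so the overall height is 451 + 21 + 493 = 965 mm.


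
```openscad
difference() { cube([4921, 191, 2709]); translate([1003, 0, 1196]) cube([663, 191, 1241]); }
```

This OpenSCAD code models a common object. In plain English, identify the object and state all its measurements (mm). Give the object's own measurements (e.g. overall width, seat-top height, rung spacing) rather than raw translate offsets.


A wall 4921 mm long (x), 191 mm thick (y), 2709 mm tall, with a rectangular window opening cut through it. The opening is 663 mm wide and 1241 mm tall; its sill is at z = 1196 mm and its near (−x) edge is 1003 mm from the wall's −x end. The opening passes through the full wall thickness.


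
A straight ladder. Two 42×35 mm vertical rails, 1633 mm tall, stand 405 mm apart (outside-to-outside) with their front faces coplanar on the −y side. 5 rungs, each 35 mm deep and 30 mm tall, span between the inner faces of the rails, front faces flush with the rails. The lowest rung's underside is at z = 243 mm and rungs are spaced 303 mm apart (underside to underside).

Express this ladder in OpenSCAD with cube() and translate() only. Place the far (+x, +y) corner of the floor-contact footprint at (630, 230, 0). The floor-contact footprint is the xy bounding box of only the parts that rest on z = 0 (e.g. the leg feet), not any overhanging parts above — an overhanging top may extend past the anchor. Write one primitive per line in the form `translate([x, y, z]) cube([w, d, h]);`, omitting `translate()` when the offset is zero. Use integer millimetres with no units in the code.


translate([225, 195, 0]) cube([42, 35, 1633]);
translate([588, 195, 0]) cube([42, 35, 1633]);
translate([267, 195, 243]) cube([321, 35, 30]);
translate([267, 195, 546]) cube([321, 35, 30]);
translate([267, 195, 849]) cube([321, 35, 30]);
translate([267, 195, 1152]) cube([321, 35, 30]);
translate([267, 195, 1455]) cube([321, 35, 30]);


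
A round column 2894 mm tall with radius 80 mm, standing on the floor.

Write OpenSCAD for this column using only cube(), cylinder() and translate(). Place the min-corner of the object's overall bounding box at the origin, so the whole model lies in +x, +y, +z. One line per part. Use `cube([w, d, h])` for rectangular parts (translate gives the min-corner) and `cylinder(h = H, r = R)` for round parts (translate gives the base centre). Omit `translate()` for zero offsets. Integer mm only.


translate([80, 80, 0]) cylinder(h = 2894, r = 80);


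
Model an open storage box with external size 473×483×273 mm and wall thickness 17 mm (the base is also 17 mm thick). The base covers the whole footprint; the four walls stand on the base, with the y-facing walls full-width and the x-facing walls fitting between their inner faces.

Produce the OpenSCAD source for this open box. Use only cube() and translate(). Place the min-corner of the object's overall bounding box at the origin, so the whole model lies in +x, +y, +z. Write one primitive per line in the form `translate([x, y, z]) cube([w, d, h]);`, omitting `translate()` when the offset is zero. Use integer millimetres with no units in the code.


cube([473, 483, 17]);
translate([0, 0, 17]) cube([473, 17, 256]);
translate([0, 466, 17]) cube([473, 17, 256]);
translate([0, 17, 17]) cube([17, 449, 256]);
translate([456, 17, 17]) cube([17, 449, 256]);


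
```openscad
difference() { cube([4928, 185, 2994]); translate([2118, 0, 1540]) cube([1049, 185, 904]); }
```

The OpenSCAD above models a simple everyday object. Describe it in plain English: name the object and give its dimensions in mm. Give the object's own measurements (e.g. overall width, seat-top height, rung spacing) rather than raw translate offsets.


A wall 4928 mm long (x), 185 mm thick (y), 2994 mm tall, with a rectangular window opening cut through it. The opening is 1049 mm wide and 904 mm tall; its sill is at z = 1540 mm and its near (−x) edge is 2118 mm from the wall's −x end. The opening passes through the full wall thickness.


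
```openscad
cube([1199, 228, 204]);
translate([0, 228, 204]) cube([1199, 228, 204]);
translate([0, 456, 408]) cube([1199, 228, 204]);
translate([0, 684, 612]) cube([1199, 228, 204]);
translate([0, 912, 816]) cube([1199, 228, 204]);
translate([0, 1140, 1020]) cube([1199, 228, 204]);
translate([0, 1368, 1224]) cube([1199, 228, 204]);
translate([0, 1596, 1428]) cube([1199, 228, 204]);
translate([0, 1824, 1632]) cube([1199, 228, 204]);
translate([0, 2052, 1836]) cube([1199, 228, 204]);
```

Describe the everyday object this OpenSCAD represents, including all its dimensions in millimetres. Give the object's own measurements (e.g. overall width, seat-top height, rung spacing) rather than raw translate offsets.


A straight staircase of 10 solid steps. Each step is 1199 mm wide (x), 228 mm deep (y, the going) and 204 mm tall (the rise). The first step rests on the floor; each subsequent step sits one going further in +y and one rise higher in +z, directly behind and above the previous step with no overlap.


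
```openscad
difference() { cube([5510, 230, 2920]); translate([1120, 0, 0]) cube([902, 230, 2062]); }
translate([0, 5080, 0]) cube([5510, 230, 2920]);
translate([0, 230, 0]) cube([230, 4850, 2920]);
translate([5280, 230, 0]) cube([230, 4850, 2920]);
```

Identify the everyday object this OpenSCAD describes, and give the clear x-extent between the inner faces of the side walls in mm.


A single room. The interior width is 5050 mm.

Four walls enclosing a rectangle with a door in the front wall — a room. Outside width 5510 minus two 230 mm walls gives 5050 mm.


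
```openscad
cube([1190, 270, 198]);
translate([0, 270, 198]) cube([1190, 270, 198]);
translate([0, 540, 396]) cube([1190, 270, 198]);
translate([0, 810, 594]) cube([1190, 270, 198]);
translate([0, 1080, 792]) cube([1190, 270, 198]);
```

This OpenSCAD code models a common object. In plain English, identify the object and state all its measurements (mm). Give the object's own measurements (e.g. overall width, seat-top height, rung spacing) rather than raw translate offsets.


A straight staircase of 5 solid steps. Each step is 1190 mm wide (x), 270 mm deep (y, the going) and 198 mm tall (the rise). The first step rests on the floor; each subsequent step sits one going further in +y and one rise higher in +z, directly behind and above the previous step with no overlap.


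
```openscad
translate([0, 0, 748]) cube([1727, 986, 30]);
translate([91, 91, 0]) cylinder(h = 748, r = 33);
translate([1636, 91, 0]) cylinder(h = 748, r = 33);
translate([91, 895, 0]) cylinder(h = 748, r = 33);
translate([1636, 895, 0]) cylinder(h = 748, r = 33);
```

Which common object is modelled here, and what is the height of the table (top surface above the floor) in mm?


A table. The table height is 778 mm.

A 1727×986×30 slab sits at z = 748 on four Ø66 mm round legs — a table. The top surface is at 748 + 30 = 778 mm.


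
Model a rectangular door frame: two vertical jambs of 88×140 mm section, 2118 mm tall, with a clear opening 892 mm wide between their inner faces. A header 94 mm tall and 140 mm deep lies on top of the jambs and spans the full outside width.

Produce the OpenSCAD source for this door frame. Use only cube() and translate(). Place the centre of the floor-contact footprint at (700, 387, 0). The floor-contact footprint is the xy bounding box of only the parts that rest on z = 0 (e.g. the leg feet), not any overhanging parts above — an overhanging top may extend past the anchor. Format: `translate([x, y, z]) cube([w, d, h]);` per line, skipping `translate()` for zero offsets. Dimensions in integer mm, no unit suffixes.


translate([166, 317, 0]) cube([88, 140, 2118]);
translate([1146, 317, 0]) cube([88, 140, 2118]);
translate([166, 317, 2118]) cube([1068, 140, 94]);


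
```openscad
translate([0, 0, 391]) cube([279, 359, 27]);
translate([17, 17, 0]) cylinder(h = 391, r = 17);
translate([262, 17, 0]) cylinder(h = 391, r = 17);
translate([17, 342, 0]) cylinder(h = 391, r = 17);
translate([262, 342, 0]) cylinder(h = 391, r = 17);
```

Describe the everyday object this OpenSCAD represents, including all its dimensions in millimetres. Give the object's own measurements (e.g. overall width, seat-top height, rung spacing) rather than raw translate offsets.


A four-legged stool. The seat is a 279×359×27 mm slab whose top surface is at z = 418 mm; four round legs, each 34 mm in diameter, run from the floor (z = 0) to the underside of the seat, each leg's axis is inset half a diameter from the nearest pair of seat edges (so the leg's bounding box is flush with the corner).


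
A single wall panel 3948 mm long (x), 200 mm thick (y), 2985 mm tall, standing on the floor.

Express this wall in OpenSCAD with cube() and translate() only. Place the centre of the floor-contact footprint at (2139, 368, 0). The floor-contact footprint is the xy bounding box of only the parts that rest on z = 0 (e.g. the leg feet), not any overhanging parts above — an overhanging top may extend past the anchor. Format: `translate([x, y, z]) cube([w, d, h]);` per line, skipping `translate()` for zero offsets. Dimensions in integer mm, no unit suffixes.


translate([165, 268, 0]) cube([3948, 200, 2985]);


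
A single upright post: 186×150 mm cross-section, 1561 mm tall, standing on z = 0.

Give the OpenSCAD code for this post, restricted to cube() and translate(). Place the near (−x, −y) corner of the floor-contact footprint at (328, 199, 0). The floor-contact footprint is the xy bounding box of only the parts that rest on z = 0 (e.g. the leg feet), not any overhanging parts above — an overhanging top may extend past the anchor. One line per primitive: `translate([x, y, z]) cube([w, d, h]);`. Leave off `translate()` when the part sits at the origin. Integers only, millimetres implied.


translate([328, 199, 0]) cube([186, 150, 1561]);


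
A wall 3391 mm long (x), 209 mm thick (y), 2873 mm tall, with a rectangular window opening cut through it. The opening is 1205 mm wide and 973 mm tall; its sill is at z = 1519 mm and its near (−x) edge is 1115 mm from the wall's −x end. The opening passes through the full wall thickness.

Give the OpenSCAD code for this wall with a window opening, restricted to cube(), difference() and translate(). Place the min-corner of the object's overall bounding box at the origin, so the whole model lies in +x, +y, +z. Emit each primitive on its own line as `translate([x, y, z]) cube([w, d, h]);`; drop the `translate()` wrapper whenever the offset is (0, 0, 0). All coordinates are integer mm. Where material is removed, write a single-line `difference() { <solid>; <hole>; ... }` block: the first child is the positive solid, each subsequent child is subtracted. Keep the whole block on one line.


difference() { cube([3391, 209, 2873]); translate([1115, 0, 1519]) cube([1205, 209, 973]); }
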